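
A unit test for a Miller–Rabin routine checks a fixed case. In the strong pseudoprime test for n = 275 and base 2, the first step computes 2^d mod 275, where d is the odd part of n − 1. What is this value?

n − 1 = 274 = 2^1 · 137, so s = 1 and d = 137.
2^137 mod 275 = 172.

172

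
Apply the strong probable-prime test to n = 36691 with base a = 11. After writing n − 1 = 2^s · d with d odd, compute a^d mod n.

1

n − 1 = 36690 = 2^1 · 18345, so s = 1 and d = 18345.
11^18345 mod 36691 = 1.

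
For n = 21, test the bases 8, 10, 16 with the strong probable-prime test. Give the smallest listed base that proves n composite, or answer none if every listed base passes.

n − 1 = 20 = 2^2 · 5, so s = 2 and d = 5.
Base 8: x_0 = 8^5 mod 21 = 8. x_0 is neither 1 nor 20, so continue squaring. x_1 = 8^2 mod 21 = 1. x_1 = 1 but x_0 ≠ ±1, a nontrivial square root of 1 — 8 is a witness and 21 is composite.
Base 10: x_0 = 10^5 mod 21 = 19. x_0 is neither 1 nor 20, so continue squaring. x_1 = 19^2 mod 21 = 4. Reached i = s−1 = 1 without hitting −1: 10 is a Miller–Rabin witness and 21 is composite.
Base 16: x_0 = 16^5 mod 21 = 4. x_0 is neither 1 nor 20, so continue squaring. x_1 = 4^2 mod 21 = 16. Reached i = s−1 = 1 without hitting −1: 16 is a Miller–Rabin witness and 21 is composite.
The smallest witness among the given bases is 8.

8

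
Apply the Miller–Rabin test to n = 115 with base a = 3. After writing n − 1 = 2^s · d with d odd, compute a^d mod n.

n − 1 = 114 = 2^1 · 57, so s = 1 and d = 57.
Repeated squaring mod 115: 3^1 ≡ 3, 3^2 ≡ 9, 3^4 ≡ 81, 3^8 ≡ 6, 3^16 ≡ 36, 3^32 ≡ 31.
57 = 32 + 16 + 8 + 1, so 3^57 ≡ 31·36·6·3 ≡ 78 (mod 115).

78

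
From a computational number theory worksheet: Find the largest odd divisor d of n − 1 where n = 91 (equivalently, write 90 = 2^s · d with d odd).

Halving: 90 → 45; 45 is odd.
So 90 = 2^1 · 45.

45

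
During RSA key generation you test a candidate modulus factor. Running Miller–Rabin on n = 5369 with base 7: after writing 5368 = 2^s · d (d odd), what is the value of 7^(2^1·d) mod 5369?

147

n − 1 = 5368 = 2^3 · 671, so s = 3 and d = 671.
x_0 = 7^671 mod 5369 = 1575.
x_1 = 1575^2 mod 5369 = 147.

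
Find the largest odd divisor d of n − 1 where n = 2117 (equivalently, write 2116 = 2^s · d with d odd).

529

Halving: 2116 → 1058 → 529; 529 is odd.
So 2116 = 2^2 · 529.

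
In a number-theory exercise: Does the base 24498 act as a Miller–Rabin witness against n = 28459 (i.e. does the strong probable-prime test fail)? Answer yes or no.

n − 1 = 28458 = 2^1 · 14229, so s = 1 and d = 14229.
Repeated squaring mod 28459: 24498^1 ≡ 24498, 24498^2 ≡ 8612, 24498^4 ≡ 2390, 24498^8 ≡ 20300, 24498^16 ≡ 3680, 24498^32 ≡ 24375, 24498^64 ≡ 2082, 24498^128 ≡ 8956, 24498^256 ≡ 12474, 24498^512 ≡ 15323, 24498^1024 ≡ 7579, 24498^2048 ≡ 10979, 24498^4096 ≡ 14576, 24498^8192 ≡ 13341.
14229 = 8192 + 4096 + 1024 + 512 + 256 + 128 + 16 + 4 + 1, so 24498^14229 ≡ 13341·14576·7579·15323·12474·8956·3680·2390·24498 ≡ 18275 (mod 28459).
x_0 = 24498^14229 mod 28459 = 18275.
x_0 ∉ {1, 28458} and s = 1, so 24498 is a Miller–Rabin witness and 28459 is composite.

yes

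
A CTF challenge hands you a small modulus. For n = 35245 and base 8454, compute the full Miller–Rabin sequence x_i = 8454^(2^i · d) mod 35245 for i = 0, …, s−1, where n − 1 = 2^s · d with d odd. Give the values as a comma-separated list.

19284, 2661

n − 1 = 35244 = 2^2 · 8811, so s = 2 and d = 8811.
x_0 = 8454^8811 mod 35245 = 19284.
x_1 = 19284^2 mod 35245 = 2661.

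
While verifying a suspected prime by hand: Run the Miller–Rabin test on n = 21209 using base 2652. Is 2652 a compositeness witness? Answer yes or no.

yes

n − 1 = 21208 = 2^3 · 2651, so s = 3 and d = 2651.
Repeated squaring mod 21209: 2652^1 ≡ 2652, 2652^2 ≡ 12925, 2652^4 ≡ 13541, 2652^8 ≡ 6876, 2652^16 ≡ 4515, 2652^32 ≡ 3376, 2652^64 ≡ 8143, 2652^128 ≡ 9115, 2652^256 ≡ 7572, 2652^512 ≡ 7257, 2652^1024 ≡ 2102, 2652^2048 ≡ 6932.
2651 = 2048 + 512 + 64 + 16 + 8 + 2 + 1, so 2652^2651 ≡ 6932·7257·8143·4515·6876·12925·2652 ≡ 12658 (mod 21209).
x_0 = 2652^2651 mod 21209 = 12658.
x_0 is neither 1 nor 21208, so continue squaring.
x_1 = 12658^2 mod 21209 = 12178.
x_2 = 12178^2 mod 21209 = 10356.
Reached i = s−1 = 2 without hitting −1: 2652 is a Miller–Rabin witness and 21209 is composite.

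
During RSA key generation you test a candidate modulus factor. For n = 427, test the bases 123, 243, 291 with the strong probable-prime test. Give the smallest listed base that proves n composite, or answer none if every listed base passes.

none

n − 1 = 426 = 2^1 · 213, so s = 1 and d = 213.
Base 123: x_0 = 123^213 mod 427 = 1. x_0 = 1, so 123 is not a witness.
Base 243: x_0 = 243^213 mod 427 = 426. x_0 = 426 ≡ −1, so 243 is not a witness.
Base 291: x_0 = 291^213 mod 427 = 1. x_0 = 1, so 291 is not a witness.
No listed base is a witness for 427.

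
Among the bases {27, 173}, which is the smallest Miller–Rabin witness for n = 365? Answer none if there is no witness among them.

n − 1 = 364 = 2^2 · 91, so s = 2 and d = 91.
Base 27: x_0 = 27^91 mod 365 = 338. x_0 is neither 1 nor 364, so continue squaring. x_1 = 338^2 mod 365 = 364. x_1 ≡ −1, so 27 is not a witness.
Base 173: x_0 = 173^91 mod 365 = 192. x_0 is neither 1 nor 364, so continue squaring. x_1 = 192^2 mod 365 = 364. x_1 ≡ −1, so 173 is not a witness.
No listed base is a witness for 365.

none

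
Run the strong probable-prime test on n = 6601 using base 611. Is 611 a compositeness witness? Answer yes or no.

no

n − 1 = 6600 = 2^3 · 825, so s = 3 and d = 825.
x_0 = 611^825 mod 6601 = 1.
x_0 = 1, so 611 is not a witness.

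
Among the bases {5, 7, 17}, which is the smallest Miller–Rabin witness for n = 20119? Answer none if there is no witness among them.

5

n − 1 = 20118 = 2^1 · 10059, so s = 1 and d = 10059.
Base 5: x_0 = 5^10059 mod 20119 = 17609. x_0 ∉ {1, 20118} and s = 1, so 5 is a Miller–Rabin witness and 20119 is composite.
Base 7: x_0 = 7^10059 mod 20119 = 5464. x_0 ∉ {1, 20118} and s = 1, so 7 is a Miller–Rabin witness and 20119 is composite.
Base 17: x_0 = 17^10059 mod 20119 = 926. x_0 ∉ {1, 20118} and s = 1, so 17 is a Miller–Rabin witness and 20119 is composite.
The smallest witness among the given bases is 5.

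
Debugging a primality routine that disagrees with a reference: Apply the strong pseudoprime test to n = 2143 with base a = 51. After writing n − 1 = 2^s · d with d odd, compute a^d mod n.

n − 1 = 2142 = 2^1 · 1071, so s = 1 and d = 1071.
51^1071 mod 2143 = 2142.

2142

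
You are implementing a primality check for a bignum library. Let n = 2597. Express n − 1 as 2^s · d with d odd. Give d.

Halving: 2596 → 1298 → 649; 649 is odd.
So 2596 = 2^2 · 649.

649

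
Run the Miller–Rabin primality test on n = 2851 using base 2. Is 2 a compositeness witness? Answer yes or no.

n − 1 = 2850 = 2^1 · 1425, so s = 1 and d = 1425.
x_0 = 2^1425 mod 2851 = 2850.
x_0 = 2850 ≡ −1, so 2 is not a witness.

no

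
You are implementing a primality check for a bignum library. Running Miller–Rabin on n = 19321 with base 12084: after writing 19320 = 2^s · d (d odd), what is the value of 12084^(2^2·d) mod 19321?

10148

n − 1 = 19320 = 2^3 · 2415, so s = 3 and d = 2415.
x_0 = 12084^2415 mod 19321 = 11953.
x_1 = 11953^2 mod 19321 = 14735.
x_2 = 14735^2 mod 19321 = 10148.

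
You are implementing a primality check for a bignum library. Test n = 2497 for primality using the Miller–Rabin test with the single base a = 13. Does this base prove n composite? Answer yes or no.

yes

n − 1 = 2496 = 2^6 · 39, so s = 6 and d = 39.
Repeated squaring mod 2497: 13^1 ≡ 13, 13^2 ≡ 169, 13^4 ≡ 1094, 13^8 ≡ 773, 13^16 ≡ 746, 13^32 ≡ 2182.
39 = 32 + 4 + 2 + 1, so 13^39 ≡ 2182·1094·169·13 ≡ 2206 (mod 2497).
x_0 = 13^39 mod 2497 = 2206.
x_0 is neither 1 nor 2496, so continue squaring.
x_1 = 2206^2 mod 2497 = 2280.
x_2 = 2280^2 mod 2497 = 2143.
x_3 = 2143^2 mod 2497 = 466.
x_4 = 466^2 mod 2497 = 2414.
x_5 = 2414^2 mod 2497 = 1895.
Reached i = s−1 = 5 without hitting −1: 13 is a Miller–Rabin witness and 2497 is composite.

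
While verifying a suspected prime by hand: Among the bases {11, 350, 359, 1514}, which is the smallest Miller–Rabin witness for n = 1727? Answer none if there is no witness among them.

n − 1 = 1726 = 2^1 · 863, so s = 1 and d = 863.
Base 11: x_0 = 11^863 mod 1727 = 440. x_0 ∉ {1, 1726} and s = 1, so 11 is a Miller–Rabin witness and 1727 is composite.
Base 350: x_0 = 350^863 mod 1727 = 1708. x_0 ∉ {1, 1726} and s = 1, so 350 is a Miller–Rabin witness and 1727 is composite.
Base 359: x_0 = 359^863 mod 1727 = 255. x_0 ∉ {1, 1726} and s = 1, so 359 is a Miller–Rabin witness and 1727 is composite.
Base 1514: x_0 = 1514^863 mod 1727 = 46. x_0 ∉ {1, 1726} and s = 1, so 1514 is a Miller–Rabin witness and 1727 is composite.
The smallest witness among the given bases is 11.

11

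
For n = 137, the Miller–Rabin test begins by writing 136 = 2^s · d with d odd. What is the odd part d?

Halving: 136 → 68 → 34 → 17; 17 is odd.
So 136 = 2^3 · 17.

17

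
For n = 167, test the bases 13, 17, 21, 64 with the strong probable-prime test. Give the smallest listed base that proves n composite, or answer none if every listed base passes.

n − 1 = 166 = 2^1 · 83, so s = 1 and d = 83.
Base 13: x_0 = 13^83 mod 167 = 166. x_0 = 166 ≡ −1, so 13 is not a witness.
Base 17: x_0 = 17^83 mod 167 = 166. x_0 = 166 ≡ −1, so 17 is not a witness.
Base 21: x_0 = 21^83 mod 167 = 1. x_0 = 1, so 21 is not a witness.
Base 64: x_0 = 64^83 mod 167 = 1. x_0 = 1, so 64 is not a witness.
No listed base is a witness for 167.

none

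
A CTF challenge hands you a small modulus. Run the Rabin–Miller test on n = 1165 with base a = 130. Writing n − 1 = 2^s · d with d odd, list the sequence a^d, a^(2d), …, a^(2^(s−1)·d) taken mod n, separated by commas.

1085, 575

n − 1 = 1164 = 2^2 · 291, so s = 2 and d = 291.
x_0 = 130^291 mod 1165 = 1085.
x_1 = 1085^2 mod 1165 = 575.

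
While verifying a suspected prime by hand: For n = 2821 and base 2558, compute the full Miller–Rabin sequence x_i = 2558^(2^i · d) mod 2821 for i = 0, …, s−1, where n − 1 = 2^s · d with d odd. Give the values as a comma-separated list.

2729, 1

n − 1 = 2820 = 2^2 · 705, so s = 2 and d = 705.
x_0 = 2558^705 mod 2821 = 2729.
x_1 = 2729^2 mod 2821 = 1.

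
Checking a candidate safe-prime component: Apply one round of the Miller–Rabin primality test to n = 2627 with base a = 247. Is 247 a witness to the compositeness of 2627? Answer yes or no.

yes

n − 1 = 2626 = 2^1 · 1313, so s = 1 and d = 1313.
Repeated squaring mod 2627: 247^1 ≡ 247, 247^2 ≡ 588, 247^4 ≡ 1607, 247^8 ≡ 108, 247^16 ≡ 1156, 247^32 ≡ 1820, 247^64 ≡ 2380, 247^128 ≡ 588, 247^256 ≡ 1607, 247^512 ≡ 108, 247^1024 ≡ 1156.
1313 = 1024 + 256 + 32 + 1, so 247^1313 ≡ 1156·1607·1820·247 ≡ 1446 (mod 2627).
x_0 = 247^1313 mod 2627 = 1446.
x_0 ∉ {1, 2626} and s = 1, so 247 is a Miller–Rabin witness and 2627 is composite.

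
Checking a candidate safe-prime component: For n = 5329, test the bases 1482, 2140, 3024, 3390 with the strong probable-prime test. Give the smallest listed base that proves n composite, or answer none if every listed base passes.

n − 1 = 5328 = 2^4 · 333, so s = 4 and d = 333.
Base 1482: x_0 = 1482^333 mod 5329 = 3847. x_0 is neither 1 nor 5328, so continue squaring. x_1 = 3847^2 mod 5329 = 776. x_2 = 776^2 mod 5329 = 5328. x_2 ≡ −1, so 1482 is not a witness.
Base 2140: x_0 = 2140^333 mod 5329 = 4791. x_0 is neither 1 nor 5328, so continue squaring. x_1 = 4791^2 mod 5329 = 1678. x_2 = 1678^2 mod 5329 = 1972. x_3 = 1972^2 mod 5329 = 3943. Reached i = s−1 = 3 without hitting −1: 2140 is a Miller–Rabin witness and 5329 is composite.
Base 3024: x_0 = 3024^333 mod 5329 = 3745. x_0 is neither 1 nor 5328, so continue squaring. x_1 = 3745^2 mod 5329 = 4426. x_2 = 4426^2 mod 5329 = 72. x_3 = 72^2 mod 5329 = 5184. Reached i = s−1 = 3 without hitting −1: 3024 is a Miller–Rabin witness and 5329 is composite.
Base 3390: x_0 = 3390^333 mod 5329 = 585. x_0 is neither 1 nor 5328, so continue squaring. x_1 = 585^2 mod 5329 = 1169. x_2 = 1169^2 mod 5329 = 2337. x_3 = 2337^2 mod 5329 = 4673. Reached i = s−1 = 3 without hitting −1: 3390 is a Miller–Rabin witness and 5329 is composite.
The smallest witness among the given bases is 2140.

2140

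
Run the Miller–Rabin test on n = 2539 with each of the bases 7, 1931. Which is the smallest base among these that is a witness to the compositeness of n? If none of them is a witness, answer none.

n − 1 = 2538 = 2^1 · 1269, so s = 1 and d = 1269.
Base 7: x_0 = 7^1269 mod 2539 = 1. x_0 = 1, so 7 is not a witness.
Base 1931: x_0 = 1931^1269 mod 2539 = 1. x_0 = 1, so 1931 is not a witness.
No listed base is a witness for 2539.

none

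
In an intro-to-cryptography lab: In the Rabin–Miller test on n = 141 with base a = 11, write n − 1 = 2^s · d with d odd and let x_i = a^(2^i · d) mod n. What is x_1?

130

n − 1 = 140 = 2^2 · 35, so s = 2 and d = 35.
x_0 = 11^35 mod 141 = 41.
x_1 = 41^2 mod 141 = 130.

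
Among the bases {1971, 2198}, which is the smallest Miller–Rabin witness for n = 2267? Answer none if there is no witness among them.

n − 1 = 2266 = 2^1 · 1133, so s = 1 and d = 1133.
Base 1971: x_0 = 1971^1133 mod 2267 = 1. x_0 = 1, so 1971 is not a witness.
Base 2198: x_0 = 2198^1133 mod 2267 = 1. x_0 = 1, so 2198 is not a witness.
No listed base is a witness for 2267.

none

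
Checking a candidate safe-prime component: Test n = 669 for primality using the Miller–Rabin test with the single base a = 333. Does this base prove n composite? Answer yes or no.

yes

n − 1 = 668 = 2^2 · 167, so s = 2 and d = 167.
x_0 = 333^167 mod 669 = 411.
x_0 is neither 1 nor 668, so continue squaring.
x_1 = 411^2 mod 669 = 333.
Reached i = s−1 = 1 without hitting −1: 333 is a Miller–Rabin witness and 669 is composite.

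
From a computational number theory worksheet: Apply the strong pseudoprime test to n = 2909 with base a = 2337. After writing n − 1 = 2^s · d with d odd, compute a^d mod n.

1

n − 1 = 2908 = 2^2 · 727, so s = 2 and d = 727.
2337^727 mod 2909 = 1.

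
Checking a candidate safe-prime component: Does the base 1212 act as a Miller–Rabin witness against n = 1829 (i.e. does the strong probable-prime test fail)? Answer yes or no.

yes

n − 1 = 1828 = 2^2 · 457, so s = 2 and d = 457.
x_0 = 1212^457 mod 1829 = 637.
x_0 is neither 1 nor 1828, so continue squaring.
x_1 = 637^2 mod 1829 = 1560.
Reached i = s−1 = 1 without hitting −1: 1212 is a Miller–Rabin witness and 1829 is composite.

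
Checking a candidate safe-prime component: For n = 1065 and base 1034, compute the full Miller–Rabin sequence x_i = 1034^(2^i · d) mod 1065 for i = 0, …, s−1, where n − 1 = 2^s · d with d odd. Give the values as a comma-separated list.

n − 1 = 1064 = 2^3 · 133, so s = 3 and d = 133.
x_0 = 1034^133 mod 1065 = 644.
x_1 = 644^2 mod 1065 = 451.
x_2 = 451^2 mod 1065 = 1051.

644, 451, 1051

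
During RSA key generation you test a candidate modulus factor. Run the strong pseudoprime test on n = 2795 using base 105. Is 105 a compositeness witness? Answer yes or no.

n − 1 = 2794 = 2^1 · 1397, so s = 1 and d = 1397.
x_0 = 105^1397 mod 2795 = 1405.
x_0 ∉ {1, 2794} and s = 1, so 105 is a Miller–Rabin witness and 2795 is composite.

yes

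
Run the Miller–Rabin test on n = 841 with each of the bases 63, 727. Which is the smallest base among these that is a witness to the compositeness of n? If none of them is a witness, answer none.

727

n − 1 = 840 = 2^3 · 105, so s = 3 and d = 105.
Base 63: x_0 = 63^105 mod 841 = 840. x_0 = 840 ≡ −1, so 63 is not a witness.
Base 727: x_0 = 727^105 mod 841 = 249. x_0 is neither 1 nor 840, so continue squaring. x_1 = 249^2 mod 841 = 608. x_2 = 608^2 mod 841 = 465. Reached i = s−1 = 2 without hitting −1: 727 is a Miller–Rabin witness and 841 is composite.
The smallest witness among the given bases is 727.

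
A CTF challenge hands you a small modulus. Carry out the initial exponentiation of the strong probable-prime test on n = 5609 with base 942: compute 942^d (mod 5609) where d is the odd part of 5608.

n − 1 = 5608 = 2^3 · 701, so s = 3 and d = 701.
942^701 mod 5609 = 4279.

4279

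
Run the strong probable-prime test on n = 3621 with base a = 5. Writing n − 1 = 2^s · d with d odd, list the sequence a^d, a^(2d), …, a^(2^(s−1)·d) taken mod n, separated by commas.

n − 1 = 3620 = 2^2 · 905, so s = 2 and d = 905.
x_0 = 5^905 mod 3621 = 2273.
x_1 = 2273^2 mod 3621 = 2983.

2273, 2983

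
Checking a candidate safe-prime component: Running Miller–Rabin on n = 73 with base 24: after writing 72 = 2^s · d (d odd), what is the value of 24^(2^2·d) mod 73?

n − 1 = 72 = 2^3 · 9, so s = 3 and d = 9.
x_0 = 24^9 mod 73 = 46.
x_1 = 46^2 mod 73 = 72.
x_2 = 72^2 mod 73 = 1.

1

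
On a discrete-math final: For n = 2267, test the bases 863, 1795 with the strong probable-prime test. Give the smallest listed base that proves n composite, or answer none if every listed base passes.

none

n − 1 = 2266 = 2^1 · 1133, so s = 1 and d = 1133.
Base 863: x_0 = 863^1133 mod 2267 = 1. x_0 = 1, so 863 is not a witness.
Base 1795: x_0 = 1795^1133 mod 2267 = 2266. x_0 = 2266 ≡ −1, so 1795 is not a witness.
No listed base is a witness for 2267.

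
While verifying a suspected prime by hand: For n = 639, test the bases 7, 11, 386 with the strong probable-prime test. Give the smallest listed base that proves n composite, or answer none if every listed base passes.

n − 1 = 638 = 2^1 · 319, so s = 1 and d = 319.
Base 7: x_0 = 7^319 mod 639 = 439. x_0 ∉ {1, 638} and s = 1, so 7 is a Miller–Rabin witness and 639 is composite.
Base 11: x_0 = 11^319 mod 639 = 56. x_0 ∉ {1, 638} and s = 1, so 11 is a Miller–Rabin witness and 639 is composite.
Base 386: x_0 = 386^319 mod 639 = 260. x_0 ∉ {1, 638} and s = 1, so 386 is a Miller–Rabin witness and 639 is composite.
The smallest witness among the given bases is 7.

7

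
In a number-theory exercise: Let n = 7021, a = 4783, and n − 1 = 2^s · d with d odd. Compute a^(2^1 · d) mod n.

6553

n − 1 = 7020 = 2^2 · 1755, so s = 2 and d = 1755.
By repeated squaring, 4783^1755 ≡ 4187 (mod 7021).
x_0 = 4187.
x_1 = 4187^2 mod 7021 = 6553.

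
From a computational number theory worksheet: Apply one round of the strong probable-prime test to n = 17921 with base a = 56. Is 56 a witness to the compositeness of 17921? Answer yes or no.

n − 1 = 17920 = 2^9 · 35, so s = 9 and d = 35.
x_0 = 56^35 mod 17921 = 3920.
x_0 is neither 1 nor 17920, so continue squaring.
x_1 = 3920^2 mod 17921 = 8103.
x_2 = 8103^2 mod 17921 = 13986.
x_3 = 13986^2 mod 17921 = 481.
x_4 = 481^2 mod 17921 = 16309.
x_5 = 16309^2 mod 17921 = 17920.
x_5 ≡ −1, so 56 is not a witness.

no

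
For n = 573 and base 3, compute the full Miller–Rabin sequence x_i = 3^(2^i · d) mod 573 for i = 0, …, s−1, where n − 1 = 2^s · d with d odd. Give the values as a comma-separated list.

n − 1 = 572 = 2^2 · 143, so s = 2 and d = 143.
x_0 = 3^143 mod 573 = 24.
x_1 = 24^2 mod 573 = 3.

24, 3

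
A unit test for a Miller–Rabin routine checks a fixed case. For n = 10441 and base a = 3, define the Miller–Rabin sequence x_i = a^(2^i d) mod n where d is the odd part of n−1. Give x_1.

n − 1 = 10440 = 2^3 · 1305, so s = 3 and d = 1305.
x_0 = 3^1305 mod 10441 = 3953.
x_1 = 3953^2 mod 10441 = 6473.

6473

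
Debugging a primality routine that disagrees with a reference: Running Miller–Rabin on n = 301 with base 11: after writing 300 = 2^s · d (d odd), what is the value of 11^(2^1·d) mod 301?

n − 1 = 300 = 2^2 · 75, so s = 2 and d = 75.
x_0 = 11^75 mod 301 = 274.
x_1 = 274^2 mod 301 = 127.

127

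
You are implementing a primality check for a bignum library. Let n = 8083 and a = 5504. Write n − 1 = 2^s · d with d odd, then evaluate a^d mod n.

n − 1 = 8082 = 2^1 · 4041, so s = 1 and d = 4041.
5504^4041 mod 8083 = 897.

897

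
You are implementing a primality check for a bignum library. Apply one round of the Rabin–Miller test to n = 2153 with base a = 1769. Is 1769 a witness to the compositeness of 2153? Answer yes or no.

n − 1 = 2152 = 2^3 · 269, so s = 3 and d = 269.
Repeated squaring mod 2153: 1769^1 ≡ 1769, 1769^2 ≡ 1052, 1769^4 ≡ 62, 1769^8 ≡ 1691, 1769^16 ≡ 297, 1769^32 ≡ 2089, 1769^64 ≡ 1943, 1769^128 ≡ 1040, 1769^256 ≡ 794.
269 = 256 + 8 + 4 + 1, so 1769^269 ≡ 794·1691·62·1769 ≡ 1059 (mod 2153).
x_0 = 1769^269 mod 2153 = 1059.
x_0 is neither 1 nor 2152, so continue squaring.
x_1 = 1059^2 mod 2153 = 1921.
x_2 = 1921^2 mod 2153 = 2152.
x_2 ≡ −1, so 1769 is not a witness.

no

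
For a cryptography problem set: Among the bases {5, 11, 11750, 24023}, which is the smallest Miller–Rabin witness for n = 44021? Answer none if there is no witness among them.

none

n − 1 = 44020 = 2^2 · 11005, so s = 2 and d = 11005.
Base 5: x_0 = 5^11005 mod 44021 = 1. x_0 = 1, so 5 is not a witness.
Base 11: x_0 = 11^11005 mod 44021 = 25718. x_0 is neither 1 nor 44020, so continue squaring. x_1 = 25718^2 mod 44021 = 44020. x_1 ≡ −1, so 11 is not a witness.
Base 11750: x_0 = 11750^11005 mod 44021 = 1. x_0 = 1, so 11750 is not a witness.
Base 24023: x_0 = 24023^11005 mod 44021 = 25718. x_0 is neither 1 nor 44020, so continue squaring. x_1 = 25718^2 mod 44021 = 44020. x_1 ≡ −1, so 24023 is not a witness.
No listed base is a witness for 44021.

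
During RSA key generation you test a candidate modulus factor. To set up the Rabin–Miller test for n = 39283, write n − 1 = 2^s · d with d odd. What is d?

19641

Halving: 39282 → 19641; 19641 is odd.
So 39282 = 2^1 · 19641.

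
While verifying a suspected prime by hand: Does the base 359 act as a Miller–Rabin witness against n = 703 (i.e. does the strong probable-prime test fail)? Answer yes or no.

n − 1 = 702 = 2^1 · 351, so s = 1 and d = 351.
Repeated squaring mod 703: 359^1 ≡ 359, 359^2 ≡ 232, 359^4 ≡ 396, 359^8 ≡ 47, 359^16 ≡ 100, 359^32 ≡ 158, 359^64 ≡ 359, 359^128 ≡ 232, 359^256 ≡ 396.
351 = 256 + 64 + 16 + 8 + 4 + 2 + 1, so 359^351 ≡ 396·359·100·47·396·232·359 ≡ 1 (mod 703).
x_0 = 359^351 mod 703 = 1.
x_0 = 1, so 359 is not a witness.

no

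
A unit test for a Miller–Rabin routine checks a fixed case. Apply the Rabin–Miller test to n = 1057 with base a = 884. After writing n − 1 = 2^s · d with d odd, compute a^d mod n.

897

n − 1 = 1056 = 2^5 · 33, so s = 5 and d = 33.
Repeated squaring mod 1057: 884^1 ≡ 884, 884^2 ≡ 333, 884^4 ≡ 961, 884^8 ≡ 760, 884^16 ≡ 478, 884^32 ≡ 172.
33 = 32 + 1, so 884^33 ≡ 172·884 ≡ 897 (mod 1057).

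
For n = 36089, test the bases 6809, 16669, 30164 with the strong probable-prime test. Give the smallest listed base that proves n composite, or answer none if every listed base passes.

6809

n − 1 = 36088 = 2^3 · 4511, so s = 3 and d = 4511.
Base 6809: x_0 = 6809^4511 mod 36089 = 4512. x_0 is neither 1 nor 36088, so continue squaring. x_1 = 4512^2 mod 36089 = 3948. x_2 = 3948^2 mod 36089 = 32345. Reached i = s−1 = 2 without hitting −1: 6809 is a Miller–Rabin witness and 36089 is composite.
Base 16669: x_0 = 16669^4511 mod 36089 = 27843. x_0 is neither 1 nor 36088, so continue squaring. x_1 = 27843^2 mod 36089 = 4840. x_2 = 4840^2 mod 36089 = 3839. Reached i = s−1 = 2 without hitting −1: 16669 is a Miller–Rabin witness and 36089 is composite.
Base 30164: x_0 = 30164^4511 mod 36089 = 23818. x_0 is neither 1 nor 36088, so continue squaring. x_1 = 23818^2 mod 36089 = 14133. x_2 = 14133^2 mod 36089 = 25163. Reached i = s−1 = 2 without hitting −1: 30164 is a Miller–Rabin witness and 36089 is composite.
The smallest witness among the given bases is 6809.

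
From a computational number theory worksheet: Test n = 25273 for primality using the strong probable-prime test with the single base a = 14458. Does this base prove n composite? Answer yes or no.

n − 1 = 25272 = 2^3 · 3159, so s = 3 and d = 3159.
x_0 = 14458^3159 mod 25273 = 18035.
x_0 is neither 1 nor 25272, so continue squaring.
x_1 = 18035^2 mod 25273 = 22988.
x_2 = 22988^2 mod 25273 = 14987.
Reached i = s−1 = 2 without hitting −1: 14458 is a Miller–Rabin witness and 25273 is composite.

yes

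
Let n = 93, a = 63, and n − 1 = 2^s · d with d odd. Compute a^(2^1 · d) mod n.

63

n − 1 = 92 = 2^2 · 23, so s = 2 and d = 23.
x_0 = 63^23 mod 93 = 63.
x_1 = 63^2 mod 93 = 63.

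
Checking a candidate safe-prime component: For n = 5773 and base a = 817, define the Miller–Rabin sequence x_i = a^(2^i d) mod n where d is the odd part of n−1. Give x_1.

1531

n − 1 = 5772 = 2^2 · 1443, so s = 2 and d = 1443.
x_0 = 817^1443 mod 5773 = 2766.
x_1 = 2766^2 mod 5773 = 1531.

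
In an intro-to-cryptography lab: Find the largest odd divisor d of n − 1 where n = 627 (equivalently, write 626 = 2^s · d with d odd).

313

Halving: 626 → 313; 313 is odd.
So 626 = 2^1 · 313.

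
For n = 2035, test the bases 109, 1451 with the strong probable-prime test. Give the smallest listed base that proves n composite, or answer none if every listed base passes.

n − 1 = 2034 = 2^1 · 1017, so s = 1 and d = 1017.
Base 109: x_0 = 109^1017 mod 2035 = 1264. x_0 ∉ {1, 2034} and s = 1, so 109 is a Miller–Rabin witness and 2035 is composite.
Base 1451: x_0 = 1451^1017 mod 2035 = 1671. x_0 ∉ {1, 2034} and s = 1, so 1451 is a Miller–Rabin witness and 2035 is composite.
The smallest witness among the given bases is 109.

109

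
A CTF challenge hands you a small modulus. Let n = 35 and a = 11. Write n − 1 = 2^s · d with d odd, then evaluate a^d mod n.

16

n − 1 = 34 = 2^1 · 17, so s = 1 and d = 17.
11^17 mod 35 = 16.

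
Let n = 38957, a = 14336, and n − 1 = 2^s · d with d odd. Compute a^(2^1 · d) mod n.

n − 1 = 38956 = 2^2 · 9739, so s = 2 and d = 9739.
x_0 = 14336^9739 mod 38957 = 31605.
x_1 = 31605^2 mod 38957 = 18545.

18545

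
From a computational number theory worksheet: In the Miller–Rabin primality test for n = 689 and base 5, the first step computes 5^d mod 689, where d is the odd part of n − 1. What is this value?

n − 1 = 688 = 2^4 · 43, so s = 4 and d = 43.
5^43 mod 689 = 359.

359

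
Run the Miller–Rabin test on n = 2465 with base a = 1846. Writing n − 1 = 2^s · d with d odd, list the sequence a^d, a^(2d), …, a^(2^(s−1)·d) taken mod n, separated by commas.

2221, 376, 871, 1886, 1

n − 1 = 2464 = 2^5 · 77, so s = 5 and d = 77.
x_0 = 1846^77 mod 2465 = 2221.
x_1 = 2221^2 mod 2465 = 376.
x_2 = 376^2 mod 2465 = 871.
x_3 = 871^2 mod 2465 = 1886.
x_4 = 1886^2 mod 2465 = 1.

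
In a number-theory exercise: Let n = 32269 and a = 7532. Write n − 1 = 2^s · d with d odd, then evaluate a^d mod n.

n − 1 = 32268 = 2^2 · 8067, so s = 2 and d = 8067.
Repeated squaring mod 32269: 7532^1 ≡ 7532, 7532^2 ≡ 2122, 7532^4 ≡ 17493, 7532^8 ≡ 30391, 7532^16 ≡ 9563, 7532^32 ≡ 623, 7532^64 ≡ 901, 7532^128 ≡ 5076, 7532^256 ≡ 15114, 7532^512 ≡ 745, 7532^1024 ≡ 6452, 7532^2048 ≡ 1294, 7532^4096 ≡ 28717.
8067 = 4096 + 2048 + 1024 + 512 + 256 + 128 + 2 + 1, so 7532^8067 ≡ 28717·1294·6452·745·15114·5076·2122·7532 ≡ 15788 (mod 32269).

15788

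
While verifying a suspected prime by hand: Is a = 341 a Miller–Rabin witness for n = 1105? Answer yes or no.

n − 1 = 1104 = 2^4 · 69, so s = 4 and d = 69.
x_0 = 341^69 mod 1105 = 1.
x_0 = 1, so 341 is not a witness.

no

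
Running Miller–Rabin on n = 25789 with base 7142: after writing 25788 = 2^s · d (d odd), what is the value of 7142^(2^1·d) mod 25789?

n − 1 = 25788 = 2^2 · 6447, so s = 2 and d = 6447.
x_0 = 7142^6447 mod 25789 = 4922.
x_1 = 4922^2 mod 25789 = 10213.

10213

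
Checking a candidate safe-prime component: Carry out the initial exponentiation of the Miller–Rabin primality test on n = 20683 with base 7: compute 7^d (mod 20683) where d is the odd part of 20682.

1074

n − 1 = 20682 = 2^1 · 10341, so s = 1 and d = 10341.
Repeated squaring mod 20683: 7^1 ≡ 7, 7^2 ≡ 49, 7^4 ≡ 2401, 7^8 ≡ 14927, 7^16 ≡ 18053, 7^32 ≡ 8778, 7^64 ≡ 9109, 7^128 ≡ 14368, 7^256 ≡ 2401, 7^512 ≡ 14927, 7^1024 ≡ 18053, 7^2048 ≡ 8778, 7^4096 ≡ 9109, 7^8192 ≡ 14368.
10341 = 8192 + 2048 + 64 + 32 + 4 + 1, so 7^10341 ≡ 14368·8778·9109·8778·2401·7 ≡ 1074 (mod 20683).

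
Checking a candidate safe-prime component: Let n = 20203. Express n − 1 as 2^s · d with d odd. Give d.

Halving: 20202 → 10101; 10101 is odd.
So 20202 = 2^1 · 10101.

10101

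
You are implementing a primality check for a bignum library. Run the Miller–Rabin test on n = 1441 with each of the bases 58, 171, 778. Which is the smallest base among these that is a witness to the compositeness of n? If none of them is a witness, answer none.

171

n − 1 = 1440 = 2^5 · 45, so s = 5 and d = 45.
Base 58: x_0 = 58^45 mod 1441 = 1. x_0 = 1, so 58 is not a witness.
Base 171: x_0 = 171^45 mod 1441 = 1396. x_0 is neither 1 nor 1440, so continue squaring. x_1 = 1396^2 mod 1441 = 584. x_2 = 584^2 mod 1441 = 980. x_3 = 980^2 mod 1441 = 694. x_4 = 694^2 mod 1441 = 342. Reached i = s−1 = 4 without hitting −1: 171 is a Miller–Rabin witness and 1441 is composite.
Base 778: x_0 = 778^45 mod 1441 = 230. x_0 is neither 1 nor 1440, so continue squaring. x_1 = 230^2 mod 1441 = 1024. x_2 = 1024^2 mod 1441 = 969. x_3 = 969^2 mod 1441 = 870. x_4 = 870^2 mod 1441 = 375. Reached i = s−1 = 4 without hitting −1: 778 is a Miller–Rabin witness and 1441 is composite.
The smallest witness among the given bases is 171.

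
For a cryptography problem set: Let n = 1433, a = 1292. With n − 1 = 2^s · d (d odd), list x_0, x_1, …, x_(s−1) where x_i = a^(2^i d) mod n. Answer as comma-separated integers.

n − 1 = 1432 = 2^3 · 179, so s = 3 and d = 179.
x_0 = 1292^179 mod 1433 = 542.
x_1 = 542^2 mod 1433 = 1432.
x_2 = 1432^2 mod 1433 = 1.

542, 1432, 1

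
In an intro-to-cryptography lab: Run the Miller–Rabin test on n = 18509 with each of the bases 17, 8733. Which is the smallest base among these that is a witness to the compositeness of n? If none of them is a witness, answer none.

n − 1 = 18508 = 2^2 · 4627, so s = 2 and d = 4627.
Base 17: x_0 = 17^4627 mod 18509 = 7648. x_0 is neither 1 nor 18508, so continue squaring. x_1 = 7648^2 mod 18509 = 3464. Reached i = s−1 = 1 without hitting −1: 17 is a Miller–Rabin witness and 18509 is composite.
Base 8733: x_0 = 8733^4627 mod 18509 = 18432. x_0 is neither 1 nor 18508, so continue squaring. x_1 = 18432^2 mod 18509 = 5929. Reached i = s−1 = 1 without hitting −1: 8733 is a Miller–Rabin witness and 18509 is composite.
The smallest witness among the given bases is 17.

17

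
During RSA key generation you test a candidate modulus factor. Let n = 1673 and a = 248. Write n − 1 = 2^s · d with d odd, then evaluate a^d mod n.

n − 1 = 1672 = 2^3 · 209, so s = 3 and d = 209.
Repeated squaring mod 1673: 248^1 ≡ 248, 248^2 ≡ 1276, 248^4 ≡ 347, 248^8 ≡ 1626, 248^16 ≡ 536, 248^32 ≡ 1213, 248^64 ≡ 802, 248^128 ≡ 772.
209 = 128 + 64 + 16 + 1, so 248^209 ≡ 772·802·536·248 ≡ 1594 (mod 1673).

1594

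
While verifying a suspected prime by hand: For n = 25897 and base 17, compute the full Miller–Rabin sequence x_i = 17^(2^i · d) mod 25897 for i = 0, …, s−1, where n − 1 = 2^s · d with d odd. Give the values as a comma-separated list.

n − 1 = 25896 = 2^3 · 3237, so s = 3 and d = 3237.
x_0 = 17^3237 mod 25897 = 19824.
x_1 = 19824^2 mod 25897 = 4001.
x_2 = 4001^2 mod 25897 = 3655.

19824, 4001, 3655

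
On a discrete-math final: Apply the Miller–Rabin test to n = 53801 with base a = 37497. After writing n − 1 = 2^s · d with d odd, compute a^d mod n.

12860

n − 1 = 53800 = 2^3 · 6725, so s = 3 and d = 6725.
37497^6725 mod 53801 = 12860.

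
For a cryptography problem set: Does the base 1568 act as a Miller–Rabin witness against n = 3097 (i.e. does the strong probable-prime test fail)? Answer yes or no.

yes

n − 1 = 3096 = 2^3 · 387, so s = 3 and d = 387.
Repeated squaring mod 3097: 1568^1 ≡ 1568, 1568^2 ≡ 2703, 1568^4 ≡ 386, 1568^8 ≡ 340, 1568^16 ≡ 1011, 1568^32 ≡ 111, 1568^64 ≡ 3030, 1568^128 ≡ 1392, 1568^256 ≡ 2039.
387 = 256 + 128 + 2 + 1, so 1568^387 ≡ 2039·1392·2703·1568 ≡ 1823 (mod 3097).
x_0 = 1568^387 mod 3097 = 1823.
x_0 is neither 1 nor 3096, so continue squaring.
x_1 = 1823^2 mod 3097 = 248.
x_2 = 248^2 mod 3097 = 2661.
Reached i = s−1 = 2 without hitting −1: 1568 is a Miller–Rabin witness and 3097 is composite.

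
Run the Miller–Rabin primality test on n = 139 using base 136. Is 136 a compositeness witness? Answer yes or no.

no

n − 1 = 138 = 2^1 · 69, so s = 1 and d = 69.
x_0 = 136^69 mod 139 = 1.
x_0 = 1, so 136 is not a witness.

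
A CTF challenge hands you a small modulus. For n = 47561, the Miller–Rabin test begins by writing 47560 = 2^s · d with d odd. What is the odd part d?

5945

Halving: 47560 → 23780 → 11890 → 5945; 5945 is odd.
So 47560 = 2^3 · 5945.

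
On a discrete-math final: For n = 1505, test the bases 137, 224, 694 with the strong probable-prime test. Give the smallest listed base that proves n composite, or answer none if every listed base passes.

n − 1 = 1504 = 2^5 · 47, so s = 5 and d = 47.
Base 137: x_0 = 137^47 mod 1505 = 303. x_0 is neither 1 nor 1504, so continue squaring. x_1 = 303^2 mod 1505 = 4. x_2 = 4^2 mod 1505 = 16. x_3 = 16^2 mod 1505 = 256. x_4 = 256^2 mod 1505 = 821. Reached i = s−1 = 4 without hitting −1: 137 is a Miller–Rabin witness and 1505 is composite.
Base 224: x_0 = 224^47 mod 1505 = 784. x_0 is neither 1 nor 1504, so continue squaring. x_1 = 784^2 mod 1505 = 616. x_2 = 616^2 mod 1505 = 196. x_3 = 196^2 mod 1505 = 791. x_4 = 791^2 mod 1505 = 1106. Reached i = s−1 = 4 without hitting −1: 224 is a Miller–Rabin witness and 1505 is composite.
Base 694: x_0 = 694^47 mod 1505 = 939. x_0 is neither 1 nor 1504, so continue squaring. x_1 = 939^2 mod 1505 = 1296. x_2 = 1296^2 mod 1505 = 36. x_3 = 36^2 mod 1505 = 1296. x_4 = 1296^2 mod 1505 = 36. Reached i = s−1 = 4 without hitting −1: 694 is a Miller–Rabin witness and 1505 is composite.
The smallest witness among the given bases is 137.

137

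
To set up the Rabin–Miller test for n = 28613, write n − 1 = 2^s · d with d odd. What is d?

Halving: 28612 → 14306 → 7153; 7153 is odd.
So 28612 = 2^2 · 7153.

7153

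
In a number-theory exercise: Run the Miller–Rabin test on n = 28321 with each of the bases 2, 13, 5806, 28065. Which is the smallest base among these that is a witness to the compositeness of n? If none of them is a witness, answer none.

2

n − 1 = 28320 = 2^5 · 885, so s = 5 and d = 885.
Base 2: x_0 = 2^885 mod 28321 = 12962. x_0 is neither 1 nor 28320, so continue squaring. x_1 = 12962^2 mod 28321 = 13272. x_2 = 13272^2 mod 28321 = 17685. x_3 = 17685^2 mod 28321 = 10422. x_4 = 10422^2 mod 28321 = 7049. Reached i = s−1 = 4 without hitting −1: 2 is a Miller–Rabin witness and 28321 is composite.
Base 13: x_0 = 13^885 mod 28321 = 12738. x_0 is neither 1 nor 28320, so continue squaring. x_1 = 12738^2 mod 28321 = 5635. x_2 = 5635^2 mod 28321 = 5384. x_3 = 5384^2 mod 28321 = 15073. x_4 = 15073^2 mod 28321 = 4267. Reached i = s−1 = 4 without hitting −1: 13 is a Miller–Rabin witness and 28321 is composite.
Base 5806: x_0 = 5806^885 mod 28321 = 23067. x_0 is neither 1 nor 28320, so continue squaring. x_1 = 23067^2 mod 28321 = 19862. x_2 = 19862^2 mod 28321 = 15835. x_3 = 15835^2 mod 28321 = 21412. x_4 = 21412^2 mod 28321 = 13396. Reached i = s−1 = 4 without hitting −1: 5806 is a Miller–Rabin witness and 28321 is composite.
Base 28065: x_0 = 28065^885 mod 28321 = 17899. x_0 is neither 1 nor 28320, so continue squaring. x_1 = 17899^2 mod 28321 = 7049. x_2 = 7049^2 mod 28321 = 13367. x_3 = 13367^2 mod 28321 = 27821. x_4 = 27821^2 mod 28321 = 23432. Reached i = s−1 = 4 without hitting −1: 28065 is a Miller–Rabin witness and 28321 is composite.
The smallest witness among the given bases is 2.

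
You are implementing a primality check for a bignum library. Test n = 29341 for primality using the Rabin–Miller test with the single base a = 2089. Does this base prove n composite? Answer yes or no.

n − 1 = 29340 = 2^2 · 7335, so s = 2 and d = 7335.
x_0 = 2089^7335 mod 29341 = 19826.
x_0 is neither 1 nor 29340, so continue squaring.
x_1 = 19826^2 mod 29341 = 18240.
Reached i = s−1 = 1 without hitting −1: 2089 is a Miller–Rabin witness and 29341 is composite.

yes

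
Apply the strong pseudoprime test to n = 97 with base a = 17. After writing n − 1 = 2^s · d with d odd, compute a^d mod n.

63

n − 1 = 96 = 2^5 · 3, so s = 5 and d = 3.
17^3 mod 97 = 63.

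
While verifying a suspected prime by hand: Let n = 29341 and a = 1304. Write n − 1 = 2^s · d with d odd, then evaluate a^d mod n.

n − 1 = 29340 = 2^2 · 7335, so s = 2 and d = 7335.
1304^7335 mod 29341 = 14468.

14468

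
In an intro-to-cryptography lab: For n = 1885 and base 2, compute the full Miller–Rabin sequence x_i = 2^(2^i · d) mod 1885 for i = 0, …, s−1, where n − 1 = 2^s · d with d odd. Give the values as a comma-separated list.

n − 1 = 1884 = 2^2 · 471, so s = 2 and d = 471.
x_0 = 2^471 mod 1885 = 1373.
x_1 = 1373^2 mod 1885 = 129.

1373, 129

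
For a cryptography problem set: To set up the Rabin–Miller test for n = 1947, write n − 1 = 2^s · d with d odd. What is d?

973

Halving: 1946 → 973; 973 is odd.
So 1946 = 2^1 · 973.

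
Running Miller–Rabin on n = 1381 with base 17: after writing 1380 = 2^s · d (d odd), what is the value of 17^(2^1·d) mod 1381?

1

n − 1 = 1380 = 2^2 · 345, so s = 2 and d = 345.
Repeated squaring mod 1381: 17^1 ≡ 17, 17^2 ≡ 289, 17^4 ≡ 661, 17^8 ≡ 525, 17^16 ≡ 806, 17^32 ≡ 566, 17^64 ≡ 1345, 17^128 ≡ 1296, 17^256 ≡ 320.
345 = 256 + 64 + 16 + 8 + 1, so 17^345 ≡ 320·1345·806·525·17 ≡ 1 (mod 1381).
x_0 = 1.
x_1 = 1^2 mod 1381 = 1.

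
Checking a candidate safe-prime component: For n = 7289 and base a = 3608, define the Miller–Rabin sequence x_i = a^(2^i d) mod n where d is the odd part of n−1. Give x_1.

n − 1 = 7288 = 2^3 · 911, so s = 3 and d = 911.
x_0 = 3608^911 mod 7289 = 5126.
x_1 = 5126^2 mod 7289 = 6320.

6320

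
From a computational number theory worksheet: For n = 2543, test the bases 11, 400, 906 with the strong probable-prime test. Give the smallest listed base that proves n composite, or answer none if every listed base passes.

none

n − 1 = 2542 = 2^1 · 1271, so s = 1 and d = 1271.
Base 11: x_0 = 11^1271 mod 2543 = 1. x_0 = 1, so 11 is not a witness.
Base 400: x_0 = 400^1271 mod 2543 = 1. x_0 = 1, so 400 is not a witness.
Base 906: x_0 = 906^1271 mod 2543 = 2542. x_0 = 2542 ≡ −1, so 906 is not a witness.
No listed base is a witness for 2543.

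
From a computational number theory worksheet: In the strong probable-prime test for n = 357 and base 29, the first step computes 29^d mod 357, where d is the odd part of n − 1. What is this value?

n − 1 = 356 = 2^2 · 89, so s = 2 and d = 89.
Repeated squaring mod 357: 29^1 ≡ 29, 29^2 ≡ 127, 29^4 ≡ 64, 29^8 ≡ 169, 29^16 ≡ 1, 29^32 ≡ 1, 29^64 ≡ 1.
89 = 64 + 16 + 8 + 1, so 29^89 ≡ 1·1·169·29 ≡ 260 (mod 357).

260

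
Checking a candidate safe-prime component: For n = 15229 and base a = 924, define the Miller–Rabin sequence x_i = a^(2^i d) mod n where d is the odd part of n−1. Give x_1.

12389

n − 1 = 15228 = 2^2 · 3807, so s = 2 and d = 3807.
x_0 = 924^3807 mod 15229 = 563.
x_1 = 563^2 mod 15229 = 12389.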